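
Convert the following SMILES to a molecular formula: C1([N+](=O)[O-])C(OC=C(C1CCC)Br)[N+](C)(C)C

C11H20BrN2O3+

Heavy atoms from the SMILES: 1 Br, 11 C, 2 N, 3 O.
Implicit hydrogens by atom environment:
  4 × C: 3 H each → 12
  4 × C: 1 H each → 4
  2 × C: 2 H each → 4
  2 × N (charge +1): no H
  2 × O: no H
  1 × Br: no H
  1 × C: no H
  1 × O (charge -1): no H
  Total hydrogens = 20.
Net charge +1.
Molecular formula: C11H20BrN2O3+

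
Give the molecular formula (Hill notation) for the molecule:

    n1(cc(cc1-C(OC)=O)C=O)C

Heavy atoms from the SMILES: 8 C, 1 N, 3 O.
Implicit hydrogens by atom environment:
  3 × O: no H
  2 × C: 3 H each → 6
  2 × C (aromatic): 1 H each → 2
  2 × C (aromatic): no H
  1 × C: 1 H
  1 × C: no H
  1 × N (aromatic): no H
  Total hydrogens = 9.
Molecular formula: C8H9NO3

C8H9NO3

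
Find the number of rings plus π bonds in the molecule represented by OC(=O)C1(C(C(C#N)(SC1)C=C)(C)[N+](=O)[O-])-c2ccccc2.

10

Molecular formula from the SMILES: C15H14N2O4S.
DoU = (2C + 2 + N − H − X)/2 = (2·15 + 2 + 2 − 14 − 0)/2 = 20/2 = 10.
(Structurally: 2 ring(s) + 8 π bond(s) = 10.)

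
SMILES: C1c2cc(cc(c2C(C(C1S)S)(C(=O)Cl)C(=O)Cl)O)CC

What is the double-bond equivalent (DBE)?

7

Molecular formula from the SMILES: C14H14Cl2O3S2.
DoU = (2C + 2 + N − H − X)/2 = (2·14 + 2 + 0 − 14 − 2)/2 = 14/2 = 7.
(Structurally: 2 ring(s) + 5 π bond(s) = 7.)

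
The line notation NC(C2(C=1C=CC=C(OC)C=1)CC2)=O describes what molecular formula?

Heavy atoms from the SMILES: 11 C, 1 N, 2 O.
Implicit hydrogens by atom environment:
  4 × C (aromatic): 1 H each → 4
  2 × C: 2 H each → 4
  2 × C: no H
  2 × C (aromatic): no H
  2 × O: no H
  1 × C: 3 H
  1 × N: 2 H
  Total hydrogens = 13.
Molecular formula: C11H13NO2

C11H13NO2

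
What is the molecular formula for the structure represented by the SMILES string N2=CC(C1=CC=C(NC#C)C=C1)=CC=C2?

C13H10N2

Heavy atoms from the SMILES: 13 C, 2 N.
Implicit hydrogens by atom environment:
  8 × C (aromatic): 1 H each → 8
  3 × C (aromatic): no H
  1 × C: 1 H
  1 × C: no H
  1 × N: 1 H
  1 × N (aromatic): no H
  Total hydrogens = 10.
Molecular formula: C13H10N2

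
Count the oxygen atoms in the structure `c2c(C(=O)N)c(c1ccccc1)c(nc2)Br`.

1

The symbol for oxygen appears 1 time in the SMILES.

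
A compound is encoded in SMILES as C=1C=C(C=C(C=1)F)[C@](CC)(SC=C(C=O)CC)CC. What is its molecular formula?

Heavy atoms from the SMILES: 16 C, 1 F, 1 O, 1 S.
Implicit hydrogens by atom environment:
  4 × C (aromatic): 1 H each → 4
  3 × C: 3 H each → 9
  3 × C: 2 H each → 6
  2 × C: 1 H each → 2
  2 × C: no H
  2 × C (aromatic): no H
  1 × F: no H
  1 × O: no H
  1 × S: no H
  Total hydrogens = 21.
Molecular formula: C16H21FOS

C16H21FOS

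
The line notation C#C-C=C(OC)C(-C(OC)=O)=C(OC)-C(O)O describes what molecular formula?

Heavy atoms from the SMILES: 11 C, 6 O.
Implicit hydrogens by atom environment:
  5 × C: no H
  4 × O: no H
  3 × C: 3 H each → 9
  3 × C: 1 H each → 3
  2 × O: 1 H each → 2
  Total hydrogens = 14.
Molecular formula: C11H14O6

C11H14O6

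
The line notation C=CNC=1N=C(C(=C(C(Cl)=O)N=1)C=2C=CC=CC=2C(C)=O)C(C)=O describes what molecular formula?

Heavy atoms from the SMILES: 17 C, 1 Cl, 3 N, 3 O.
Implicit hydrogens by atom environment:
  6 × C (aromatic): no H
  4 × C (aromatic): 1 H each → 4
  3 × C: no H
  3 × O: no H
  2 × C: 3 H each → 6
  2 × N (aromatic): no H
  1 × C: 2 H
  1 × C: 1 H
  1 × Cl: no H
  1 × N: 1 H
  Total hydrogens = 14.
Molecular formula: C17H14ClN3O3

C17H14ClN3O3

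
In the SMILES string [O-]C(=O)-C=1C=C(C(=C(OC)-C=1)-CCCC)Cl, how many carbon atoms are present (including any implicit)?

The symbol for carbon appears 12 times in the SMILES. (Cl is a single chlorine, not C + l.)

12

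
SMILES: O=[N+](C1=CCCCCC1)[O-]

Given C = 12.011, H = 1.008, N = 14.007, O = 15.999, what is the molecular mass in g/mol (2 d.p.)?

Molecular formula: C7H11NO2.
M = 7×12.011 + 11×1.008 + 1×14.007 + 2×15.999 = 141.17 g/mol.

141.17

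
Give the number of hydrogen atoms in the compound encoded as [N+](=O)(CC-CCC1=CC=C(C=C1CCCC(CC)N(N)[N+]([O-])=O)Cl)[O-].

Hydrogens are implicit in SMILES; fill each atom to its normal valence:
  8 × C: 2 H each → 16
  3 × C (aromatic): 1 H each → 3
  3 × C (aromatic): no H
  2 × N (charge +1): no H
  2 × O: no H
  2 × O (charge -1): no H
  1 × C: 3 H
  1 × C: 1 H
  1 × Cl: no H
  1 × N: 2 H
  1 × N: no H
  Total hydrogens = 25.

25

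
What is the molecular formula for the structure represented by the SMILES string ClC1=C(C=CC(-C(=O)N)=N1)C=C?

C8H7ClN2O

Heavy atoms from the SMILES: 8 C, 1 Cl, 2 N, 1 O.
Implicit hydrogens by atom environment:
  3 × C (aromatic): no H
  2 × C (aromatic): 1 H each → 2
  1 × C: 2 H
  1 × C: 1 H
  1 × C: no H
  1 × Cl: no H
  1 × N: 2 H
  1 × N (aromatic): no H
  1 × O: no H
  Total hydrogens = 7.
Molecular formula: C8H7ClN2O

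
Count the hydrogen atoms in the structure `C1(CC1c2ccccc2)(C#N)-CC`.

Hydrogens are implicit in SMILES; fill each atom to its normal valence:
  5 × C (aromatic): 1 H each → 5
  2 × C: 2 H each → 4
  2 × C: no H
  1 × C: 3 H
  1 × C: 1 H
  1 × C (aromatic): no H
  1 × N: no H
  Total hydrogens = 13.

13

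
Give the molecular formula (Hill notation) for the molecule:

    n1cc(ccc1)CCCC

C9H13N

Heavy atoms from the SMILES: 9 C, 1 N.
Implicit hydrogens by atom environment:
  4 × C (aromatic): 1 H each → 4
  3 × C: 2 H each → 6
  1 × C: 3 H
  1 × C (aromatic): no H
  1 × N (aromatic): no H
  Total hydrogens = 13.
Molecular formula: C9H13N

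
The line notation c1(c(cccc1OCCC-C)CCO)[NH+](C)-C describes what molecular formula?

Heavy atoms from the SMILES: 14 C, 1 N, 2 O.
Implicit hydrogens by atom environment:
  5 × C: 2 H each → 10
  3 × C: 3 H each → 9
  3 × C (aromatic): 1 H each → 3
  3 × C (aromatic): no H
  1 × N (charge +1): 1 H
  1 × O: 1 H
  1 × O: no H
  Total hydrogens = 24.
Net charge +1.
Molecular formula: C14H24NO2+

C14H24NO2+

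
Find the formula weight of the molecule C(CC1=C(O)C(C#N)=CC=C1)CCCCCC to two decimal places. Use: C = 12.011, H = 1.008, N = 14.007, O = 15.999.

231.34

Molecular formula: C15H21NO.
M = 15×12.011 + 21×1.008 + 1×14.007 + 1×15.999 = 231.34 g/mol.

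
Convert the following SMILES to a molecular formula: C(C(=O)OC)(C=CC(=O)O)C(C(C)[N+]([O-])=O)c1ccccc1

Heavy atoms from the SMILES: 15 C, 1 N, 6 O.
Implicit hydrogens by atom environment:
  5 × C: 1 H each → 5
  5 × C (aromatic): 1 H each → 5
  4 × O: no H
  2 × C: 3 H each → 6
  2 × C: no H
  1 × C (aromatic): no H
  1 × N (charge +1): no H
  1 × O: 1 H
  1 × O (charge -1): no H
  Total hydrogens = 17.
Molecular formula: C15H17NO6

C15H17NO6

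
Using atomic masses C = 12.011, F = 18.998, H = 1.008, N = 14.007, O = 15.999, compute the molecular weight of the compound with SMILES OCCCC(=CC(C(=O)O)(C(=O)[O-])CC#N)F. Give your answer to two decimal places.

244.20

Molecular formula: C10H11FNO5-.
M = 10×12.011 + 1×18.998 + 11×1.008 + 1×14.007 + 5×15.999 = 244.20 g/mol.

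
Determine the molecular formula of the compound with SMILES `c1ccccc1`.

Heavy atoms from the SMILES: 6 C.
Implicit hydrogens by atom environment:
  6 × C (aromatic): 1 H each → 6
  Total hydrogens = 6.
Molecular formula: C6H6

C6H6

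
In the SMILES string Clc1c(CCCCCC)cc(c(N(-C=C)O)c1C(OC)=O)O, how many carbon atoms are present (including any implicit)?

16

The symbol for carbon appears 16 times in the SMILES. Lowercase c denotes aromatic carbon and counts toward C.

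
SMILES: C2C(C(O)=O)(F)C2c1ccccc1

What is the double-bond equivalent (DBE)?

Molecular formula from the SMILES: C10H9FO2.
DoU = (2C + 2 + N − H − X)/2 = (2·10 + 2 + 0 − 9 − 1)/2 = 12/2 = 6.
(Structurally: 2 ring(s) + 4 π bond(s) = 6.)

6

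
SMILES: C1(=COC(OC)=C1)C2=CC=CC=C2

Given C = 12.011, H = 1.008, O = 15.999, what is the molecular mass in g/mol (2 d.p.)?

Molecular formula: C11H10O2.
M = 11×12.011 + 10×1.008 + 2×15.999 = 174.20 g/mol.

174.20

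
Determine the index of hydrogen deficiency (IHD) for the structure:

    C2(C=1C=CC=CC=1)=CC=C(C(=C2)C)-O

Molecular formula from the SMILES: C13H12O.
DoU = (2C + 2 + N − H − X)/2 = (2·13 + 2 + 0 − 12 − 0)/2 = 16/2 = 8.
(Structurally: 2 ring(s) + 6 π bond(s) = 8.)

8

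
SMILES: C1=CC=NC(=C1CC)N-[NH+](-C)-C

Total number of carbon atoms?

The symbol for carbon appears 9 times in the SMILES.

9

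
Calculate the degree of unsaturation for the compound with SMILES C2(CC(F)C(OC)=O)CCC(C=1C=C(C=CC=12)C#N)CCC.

Molecular formula from the SMILES: C18H22FNO2.
DoU = (2C + 2 + N − H − X)/2 = (2·18 + 2 + 1 − 22 − 1)/2 = 16/2 = 8.
(Structurally: 2 ring(s) + 6 π bond(s) = 8.)

8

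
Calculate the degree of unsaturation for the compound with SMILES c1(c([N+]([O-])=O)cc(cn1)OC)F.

5

Molecular formula from the SMILES: C6H5FN2O3.
DoU = (2C + 2 + N − H − X)/2 = (2·6 + 2 + 2 − 5 − 1)/2 = 10/2 = 5.
(Structurally: 1 ring(s) + 4 π bond(s) = 5.)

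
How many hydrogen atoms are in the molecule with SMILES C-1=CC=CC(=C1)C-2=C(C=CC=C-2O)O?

Hydrogens are implicit in SMILES; fill each atom to its normal valence:
  8 × C (aromatic): 1 H each → 8
  4 × C (aromatic): no H
  2 × O: 1 H each → 2
  Total hydrogens = 10.

10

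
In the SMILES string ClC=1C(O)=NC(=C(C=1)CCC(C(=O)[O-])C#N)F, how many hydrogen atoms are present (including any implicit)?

Hydrogens are implicit in SMILES; fill each atom to its normal valence:
  4 × C (aromatic): no H
  2 × C: 2 H each → 4
  2 × C: no H
  1 × C (aromatic): 1 H
  1 × C: 1 H
  1 × Cl: no H
  1 × F: no H
  1 × N (aromatic): no H
  1 × N: no H
  1 × O: 1 H
  1 × O: no H
  1 × O (charge -1): no H
  Total hydrogens = 7.

7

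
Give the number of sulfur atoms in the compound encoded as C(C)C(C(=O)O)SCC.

The symbol for sulfur appears 1 time in the SMILES.

1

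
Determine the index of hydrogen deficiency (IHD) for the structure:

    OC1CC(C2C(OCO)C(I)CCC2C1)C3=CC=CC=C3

Molecular formula from the SMILES: C17H23IO3.
DoU = (2C + 2 + N − H − X)/2 = (2·17 + 2 + 0 − 23 − 1)/2 = 12/2 = 6.
(Structurally: 3 ring(s) + 3 π bond(s) = 6.)

6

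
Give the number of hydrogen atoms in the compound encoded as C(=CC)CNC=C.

Hydrogens are implicit in SMILES; fill each atom to its normal valence:
  3 × C: 1 H each → 3
  2 × C: 2 H each → 4
  1 × C: 3 H
  1 × N: 1 H
  Total hydrogens = 11.

11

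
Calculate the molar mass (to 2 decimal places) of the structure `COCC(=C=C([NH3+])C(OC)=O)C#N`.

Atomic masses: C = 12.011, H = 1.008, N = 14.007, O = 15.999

183.19

Molecular formula: C8H11N2O3+.
M = 8×12.011 + 11×1.008 + 2×14.007 + 3×15.999 = 183.19 g/mol.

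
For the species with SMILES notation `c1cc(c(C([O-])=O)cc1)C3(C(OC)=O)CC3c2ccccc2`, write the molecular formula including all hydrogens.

C18H15O4-

Heavy atoms from the SMILES: 18 C, 4 O.
Implicit hydrogens by atom environment:
  9 × C (aromatic): 1 H each → 9
  3 × C: no H
  3 × C (aromatic): no H
  3 × O: no H
  1 × C: 3 H
  1 × C: 2 H
  1 × C: 1 H
  1 × O (charge -1): no H
  Total hydrogens = 15.
Net charge -1.
Molecular formula: C18H15O4-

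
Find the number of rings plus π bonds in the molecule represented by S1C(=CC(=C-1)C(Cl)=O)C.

4

Molecular formula from the SMILES: C6H5ClOS.
DoU = (2C + 2 + N − H − X)/2 = (2·6 + 2 + 0 − 5 − 1)/2 = 8/2 = 4.
(Structurally: 1 ring(s) + 3 π bond(s) = 4.)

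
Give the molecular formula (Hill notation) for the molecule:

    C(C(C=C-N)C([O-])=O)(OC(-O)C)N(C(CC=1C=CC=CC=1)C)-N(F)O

C16H23FN3O5-

Heavy atoms from the SMILES: 16 C, 1 F, 3 N, 5 O.
Implicit hydrogens by atom environment:
  6 × C: 1 H each → 6
  5 × C (aromatic): 1 H each → 5
  2 × C: 3 H each → 6
  2 × N: no H
  2 × O: 1 H each → 2
  2 × O: no H
  1 × C: 2 H
  1 × C (aromatic): no H
  1 × C: no H
  1 × F: no H
  1 × N: 2 H
  1 × O (charge -1): no H
  Total hydrogens = 23.
Net charge -1.
Molecular formula: C16H23FN3O5-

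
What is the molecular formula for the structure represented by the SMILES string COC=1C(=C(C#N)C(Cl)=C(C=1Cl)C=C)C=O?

Heavy atoms from the SMILES: 11 C, 2 Cl, 1 N, 2 O.
Implicit hydrogens by atom environment:
  6 × C (aromatic): no H
  2 × C: 1 H each → 2
  2 × Cl: no H
  2 × O: no H
  1 × C: 3 H
  1 × C: 2 H
  1 × C: no H
  1 × N: no H
  Total hydrogens = 7.
Molecular formula: C11H7Cl2NO2

C11H7Cl2NO2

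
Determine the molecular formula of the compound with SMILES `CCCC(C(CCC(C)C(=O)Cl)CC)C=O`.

Heavy atoms from the SMILES: 13 C, 1 Cl, 2 O.
Implicit hydrogens by atom environment:
  5 × C: 2 H each → 10
  4 × C: 1 H each → 4
  3 × C: 3 H each → 9
  2 × O: no H
  1 × C: no H
  1 × Cl: no H
  Total hydrogens = 23.
Molecular formula: C13H23ClO2

C13H23ClO2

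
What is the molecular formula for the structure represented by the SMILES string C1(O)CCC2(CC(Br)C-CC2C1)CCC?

Heavy atoms from the SMILES: 1 Br, 13 C, 1 O.
Implicit hydrogens by atom environment:
  8 × C: 2 H each → 16
  3 × C: 1 H each → 3
  1 × Br: no H
  1 × C: 3 H
  1 × C: no H
  1 × O: 1 H
  Total hydrogens = 23.
Molecular formula: C13H23BrO

C13H23BrO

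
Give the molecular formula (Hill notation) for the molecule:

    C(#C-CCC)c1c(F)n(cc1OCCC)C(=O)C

C14H18FNO2

Heavy atoms from the SMILES: 14 C, 1 F, 1 N, 2 O.
Implicit hydrogens by atom environment:
  4 × C: 2 H each → 8
  3 × C: 3 H each → 9
  3 × C (aromatic): no H
  3 × C: no H
  2 × O: no H
  1 × C (aromatic): 1 H
  1 × F: no H
  1 × N (aromatic): no H
  Total hydrogens = 18.
Molecular formula: C14H18FNO2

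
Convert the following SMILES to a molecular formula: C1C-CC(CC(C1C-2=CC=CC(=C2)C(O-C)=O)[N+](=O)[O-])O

C15H19NO5

Heavy atoms from the SMILES: 15 C, 1 N, 5 O.
Implicit hydrogens by atom environment:
  4 × C: 2 H each → 8
  4 × C (aromatic): 1 H each → 4
  3 × C: 1 H each → 3
  3 × O: no H
  2 × C (aromatic): no H
  1 × C: 3 H
  1 × C: no H
  1 × N (charge +1): no H
  1 × O: 1 H
  1 × O (charge -1): no H
  Total hydrogens = 19.
Molecular formula: C15H19NO5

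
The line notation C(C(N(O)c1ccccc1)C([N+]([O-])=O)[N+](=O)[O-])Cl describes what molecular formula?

Heavy atoms from the SMILES: 9 C, 1 Cl, 3 N, 5 O.
Implicit hydrogens by atom environment:
  5 × C (aromatic): 1 H each → 5
  2 × C: 1 H each → 2
  2 × N (charge +1): no H
  2 × O: no H
  2 × O (charge -1): no H
  1 × C: 2 H
  1 × C (aromatic): no H
  1 × Cl: no H
  1 × N: no H
  1 × O: 1 H
  Total hydrogens = 10.
Molecular formula: C9H10ClN3O5

C9H10ClN3O5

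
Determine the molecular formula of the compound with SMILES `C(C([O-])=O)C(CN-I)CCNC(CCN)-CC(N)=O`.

Heavy atoms from the SMILES: 11 C, 1 I, 4 N, 3 O.
Implicit hydrogens by atom environment:
  7 × C: 2 H each → 14
  2 × C: 1 H each → 2
  2 × C: no H
  2 × N: 2 H each → 4
  2 × N: 1 H each → 2
  2 × O: no H
  1 × I: no H
  1 × O (charge -1): no H
  Total hydrogens = 22.
Net charge -1.
Molecular formula: C11H22IN4O3-

C11H22IN4O3-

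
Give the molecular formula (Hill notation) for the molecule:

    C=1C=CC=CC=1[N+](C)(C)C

Heavy atoms from the SMILES: 9 C, 1 N.
Implicit hydrogens by atom environment:
  5 × C (aromatic): 1 H each → 5
  3 × C: 3 H each → 9
  1 × C (aromatic): no H
  1 × N (charge +1): no H
  Total hydrogens = 14.
Net charge +1.
Molecular formula: C9H14N+

C9H14N+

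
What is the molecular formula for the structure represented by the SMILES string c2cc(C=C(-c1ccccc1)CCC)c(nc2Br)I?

Heavy atoms from the SMILES: 1 Br, 16 C, 1 I, 1 N.
Implicit hydrogens by atom environment:
  7 × C (aromatic): 1 H each → 7
  4 × C (aromatic): no H
  2 × C: 2 H each → 4
  1 × Br: no H
  1 × C: 3 H
  1 × C: 1 H
  1 × C: no H
  1 × I: no H
  1 × N (aromatic): no H
  Total hydrogens = 15.
Molecular formula: C16H15BrIN

C16H15BrIN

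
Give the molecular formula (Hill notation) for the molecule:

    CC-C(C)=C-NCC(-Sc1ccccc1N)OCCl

C14H21ClN2OS

Heavy atoms from the SMILES: 14 C, 1 Cl, 2 N, 1 O, 1 S.
Implicit hydrogens by atom environment:
  4 × C (aromatic): 1 H each → 4
  3 × C: 2 H each → 6
  2 × C: 3 H each → 6
  2 × C: 1 H each → 2
  2 × C (aromatic): no H
  1 × C: no H
  1 × Cl: no H
  1 × N: 2 H
  1 × N: 1 H
  1 × O: no H
  1 × S: no H
  Total hydrogens = 21.
Molecular formula: C14H21ClN2OS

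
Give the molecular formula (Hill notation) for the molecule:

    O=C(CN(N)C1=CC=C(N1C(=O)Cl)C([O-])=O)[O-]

[C8H6ClN3O5]2-

Heavy atoms from the SMILES: 8 C, 1 Cl, 3 N, 5 O.
Implicit hydrogens by atom environment:
  3 × C: no H
  3 × O: no H
  2 × C (aromatic): 1 H each → 2
  2 × C (aromatic): no H
  2 × O (charge -1): no H
  1 × C: 2 H
  1 × Cl: no H
  1 × N: 2 H
  1 × N (aromatic): no H
  1 × N: no H
  Total hydrogens = 6.
Net charge -2.
Molecular formula: [C8H6ClN3O5]2-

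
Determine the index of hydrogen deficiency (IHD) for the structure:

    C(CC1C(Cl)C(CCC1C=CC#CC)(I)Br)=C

Molecular formula from the SMILES: C14H17BrClI.
DoU = (2C + 2 + N − H − X)/2 = (2·14 + 2 + 0 − 17 − 3)/2 = 10/2 = 5.
(Structurally: 1 ring(s) + 4 π bond(s) = 5.)

5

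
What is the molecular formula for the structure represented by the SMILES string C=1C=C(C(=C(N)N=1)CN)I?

Heavy atoms from the SMILES: 6 C, 1 I, 3 N.
Implicit hydrogens by atom environment:
  3 × C (aromatic): no H
  2 × C (aromatic): 1 H each → 2
  2 × N: 2 H each → 4
  1 × C: 2 H
  1 × I: no H
  1 × N (aromatic): no H
  Total hydrogens = 8.
Molecular formula: C6H8IN3

C6H8IN3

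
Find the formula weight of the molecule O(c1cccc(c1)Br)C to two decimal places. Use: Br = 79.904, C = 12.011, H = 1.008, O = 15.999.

Molecular formula: C7H7BrO.
M = 1×79.904 + 7×12.011 + 7×1.008 + 1×15.999 = 187.04 g/mol.

187.04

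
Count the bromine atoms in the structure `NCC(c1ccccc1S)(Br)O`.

1

The symbol for bromine appears 1 time in the SMILES.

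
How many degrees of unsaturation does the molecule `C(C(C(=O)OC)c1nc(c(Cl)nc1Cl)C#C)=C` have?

Molecular formula from the SMILES: C11H8Cl2N2O2.
DoU = (2C + 2 + N − H − X)/2 = (2·11 + 2 + 2 − 8 − 2)/2 = 16/2 = 8.
(Structurally: 1 ring(s) + 7 π bond(s) = 8.)

8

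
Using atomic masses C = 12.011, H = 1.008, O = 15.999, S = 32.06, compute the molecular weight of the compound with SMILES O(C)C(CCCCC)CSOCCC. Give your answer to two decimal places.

Molecular formula: C11H24O2S.
M = 11×12.011 + 24×1.008 + 2×15.999 + 1×32.06 = 220.37 g/mol.

220.37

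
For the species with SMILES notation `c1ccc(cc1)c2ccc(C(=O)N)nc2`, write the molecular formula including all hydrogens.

Heavy atoms from the SMILES: 12 C, 2 N, 1 O.
Implicit hydrogens by atom environment:
  8 × C (aromatic): 1 H each → 8
  3 × C (aromatic): no H
  1 × C: no H
  1 × N: 2 H
  1 × N (aromatic): no H
  1 × O: no H
  Total hydrogens = 10.
Molecular formula: C12H10N2O

C12H10N2O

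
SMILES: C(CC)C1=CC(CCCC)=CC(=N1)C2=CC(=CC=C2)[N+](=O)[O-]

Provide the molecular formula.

C18H22N2O2

Heavy atoms from the SMILES: 18 C, 2 N, 2 O.
Implicit hydrogens by atom environment:
  6 × C (aromatic): 1 H each → 6
  5 × C: 2 H each → 10
  5 × C (aromatic): no H
  2 × C: 3 H each → 6
  1 × N (aromatic): no H
  1 × N (charge +1): no H
  1 × O: no H
  1 × O (charge -1): no H
  Total hydrogens = 22.
Molecular formula: C18H22N2O2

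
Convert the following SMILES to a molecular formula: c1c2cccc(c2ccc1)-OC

C11H10O

Heavy atoms from the SMILES: 11 C, 1 O.
Implicit hydrogens by atom environment:
  7 × C (aromatic): 1 H each → 7
  3 × C (aromatic): no H
  1 × C: 3 H
  1 × O: no H
  Total hydrogens = 10.
Molecular formula: C11H10O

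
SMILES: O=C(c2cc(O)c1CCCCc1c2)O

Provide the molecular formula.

C11H12O3

Heavy atoms from the SMILES: 11 C, 3 O.
Implicit hydrogens by atom environment:
  4 × C: 2 H each → 8
  4 × C (aromatic): no H
  2 × C (aromatic): 1 H each → 2
  2 × O: 1 H each → 2
  1 × C: no H
  1 × O: no H
  Total hydrogens = 12.
Molecular formula: C11H12O3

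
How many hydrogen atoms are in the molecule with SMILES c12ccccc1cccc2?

Hydrogens are implicit in SMILES; fill each atom to its normal valence:
  8 × C (aromatic): 1 H each → 8
  2 × C (aromatic): no H
  Total hydrogens = 8.

8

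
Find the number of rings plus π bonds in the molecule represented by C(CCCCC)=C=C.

Molecular formula from the SMILES: C8H14.
DoU = (2C + 2 + N − H − X)/2 = (2·8 + 2 + 0 − 14 − 0)/2 = 4/2 = 2.
(Structurally: 0 ring(s) + 2 π bond(s) = 2.)

2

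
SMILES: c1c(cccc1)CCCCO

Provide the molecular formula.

C10H14O

Heavy atoms from the SMILES: 10 C, 1 O.
Implicit hydrogens by atom environment:
  5 × C (aromatic): 1 H each → 5
  4 × C: 2 H each → 8
  1 × C (aromatic): no H
  1 × O: 1 H
  Total hydrogens = 14.
Molecular formula: C10H14O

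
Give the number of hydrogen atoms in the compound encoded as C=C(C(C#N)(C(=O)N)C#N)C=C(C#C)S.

7

Hydrogens are implicit in SMILES; fill each atom to its normal valence:
  7 × C: no H
  2 × C: 1 H each → 2
  2 × N: no H
  1 × C: 2 H
  1 × N: 2 H
  1 × O: no H
  1 × S: 1 H
  Total hydrogens = 7.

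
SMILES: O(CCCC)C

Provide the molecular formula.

Heavy atoms from the SMILES: 5 C, 1 O.
Implicit hydrogens by atom environment:
  3 × C: 2 H each → 6
  2 × C: 3 H each → 6
  1 × O: no H
  Total hydrogens = 12.
Molecular formula: C5H12O

C5H12O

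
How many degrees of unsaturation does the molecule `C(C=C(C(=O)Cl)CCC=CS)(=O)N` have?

Molecular formula from the SMILES: C8H10ClNO2S.
DoU = (2C + 2 + N − H − X)/2 = (2·8 + 2 + 1 − 10 − 1)/2 = 8/2 = 4.
(Structurally: 0 ring(s) + 4 π bond(s) = 4.)

4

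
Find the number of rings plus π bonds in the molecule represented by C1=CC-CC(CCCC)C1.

Molecular formula from the SMILES: C10H18.
DoU = (2C + 2 + N − H − X)/2 = (2·10 + 2 + 0 − 18 − 0)/2 = 4/2 = 2.
(Structurally: 1 ring(s) + 1 π bond(s) = 2.)

2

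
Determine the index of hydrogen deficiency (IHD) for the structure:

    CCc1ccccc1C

Molecular formula from the SMILES: C9H12.
DoU = (2C + 2 + N − H − X)/2 = (2·9 + 2 + 0 − 12 − 0)/2 = 8/2 = 4.
(Structurally: 1 ring(s) + 3 π bond(s) = 4.)

4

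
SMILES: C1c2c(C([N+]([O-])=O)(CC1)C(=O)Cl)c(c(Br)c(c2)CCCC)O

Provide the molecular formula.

C15H17BrClNO4

Heavy atoms from the SMILES: 1 Br, 15 C, 1 Cl, 1 N, 4 O.
Implicit hydrogens by atom environment:
  6 × C: 2 H each → 12
  5 × C (aromatic): no H
  2 × C: no H
  2 × O: no H
  1 × Br: no H
  1 × C: 3 H
  1 × C (aromatic): 1 H
  1 × Cl: no H
  1 × N (charge +1): no H
  1 × O: 1 H
  1 × O (charge -1): no H
  Total hydrogens = 17.
Molecular formula: C15H17BrClNO4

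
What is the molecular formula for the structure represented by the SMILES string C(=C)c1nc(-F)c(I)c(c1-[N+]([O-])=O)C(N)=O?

Heavy atoms from the SMILES: 8 C, 1 F, 1 I, 3 N, 3 O.
Implicit hydrogens by atom environment:
  5 × C (aromatic): no H
  2 × O: no H
  1 × C: 2 H
  1 × C: 1 H
  1 × C: no H
  1 × F: no H
  1 × I: no H
  1 × N: 2 H
  1 × N (aromatic): no H
  1 × N (charge +1): no H
  1 × O (charge -1): no H
  Total hydrogens = 5.
Molecular formula: C8H5FIN3O3

C8H5FIN3O3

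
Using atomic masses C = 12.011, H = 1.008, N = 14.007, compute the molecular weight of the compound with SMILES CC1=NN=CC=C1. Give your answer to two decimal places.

Molecular formula: C5H6N2.
M = 5×12.011 + 6×1.008 + 2×14.007 = 94.12 g/mol.

94.12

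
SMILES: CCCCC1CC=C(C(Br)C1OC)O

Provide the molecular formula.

Heavy atoms from the SMILES: 1 Br, 11 C, 2 O.
Implicit hydrogens by atom environment:
  4 × C: 2 H each → 8
  4 × C: 1 H each → 4
  2 × C: 3 H each → 6
  1 × Br: no H
  1 × C: no H
  1 × O: 1 H
  1 × O: no H
  Total hydrogens = 19.
Molecular formula: C11H19BrO2

C11H19BrO2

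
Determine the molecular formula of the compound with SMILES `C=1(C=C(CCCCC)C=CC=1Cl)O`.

C11H15ClO

Heavy atoms from the SMILES: 11 C, 1 Cl, 1 O.
Implicit hydrogens by atom environment:
  4 × C: 2 H each → 8
  3 × C (aromatic): 1 H each → 3
  3 × C (aromatic): no H
  1 × C: 3 H
  1 × Cl: no H
  1 × O: 1 H
  Total hydrogens = 15.
Molecular formula: C11H15ClO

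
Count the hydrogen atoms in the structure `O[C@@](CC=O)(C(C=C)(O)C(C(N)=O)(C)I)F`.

Hydrogens are implicit in SMILES; fill each atom to its normal valence:
  4 × C: no H
  2 × C: 2 H each → 4
  2 × C: 1 H each → 2
  2 × O: 1 H each → 2
  2 × O: no H
  1 × C: 3 H
  1 × F: no H
  1 × I: no H
  1 × N: 2 H
  Total hydrogens = 13.

13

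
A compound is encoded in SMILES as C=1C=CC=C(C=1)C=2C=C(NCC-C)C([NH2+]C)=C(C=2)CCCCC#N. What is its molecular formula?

Heavy atoms from the SMILES: 21 C, 3 N.
Implicit hydrogens by atom environment:
  7 × C (aromatic): 1 H each → 7
  6 × C: 2 H each → 12
  5 × C (aromatic): no H
  2 × C: 3 H each → 6
  1 × C: no H
  1 × N (charge +1): 2 H
  1 × N: 1 H
  1 × N: no H
  Total hydrogens = 28.
Net charge +1.
Molecular formula: C21H28N3+

C21H28N3+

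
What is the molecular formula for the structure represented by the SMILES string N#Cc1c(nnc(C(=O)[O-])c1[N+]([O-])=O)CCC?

Heavy atoms from the SMILES: 9 C, 4 N, 4 O.
Implicit hydrogens by atom environment:
  4 × C (aromatic): no H
  2 × C: 2 H each → 4
  2 × C: no H
  2 × N (aromatic): no H
  2 × O: no H
  2 × O (charge -1): no H
  1 × C: 3 H
  1 × N: no H
  1 × N (charge +1): no H
  Total hydrogens = 7.
Net charge -1.
Molecular formula: C9H7N4O4-

C9H7N4O4-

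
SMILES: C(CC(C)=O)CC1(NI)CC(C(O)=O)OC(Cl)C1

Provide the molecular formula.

Heavy atoms from the SMILES: 11 C, 1 Cl, 1 I, 1 N, 4 O.
Implicit hydrogens by atom environment:
  5 × C: 2 H each → 10
  3 × C: no H
  3 × O: no H
  2 × C: 1 H each → 2
  1 × C: 3 H
  1 × Cl: no H
  1 × I: no H
  1 × N: 1 H
  1 × O: 1 H
  Total hydrogens = 17.
Molecular formula: C11H17ClINO4

C11H17ClINO4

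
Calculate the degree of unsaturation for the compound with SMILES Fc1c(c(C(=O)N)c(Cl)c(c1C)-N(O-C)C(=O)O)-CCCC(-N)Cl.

6

Molecular formula from the SMILES: C14H18Cl2FN3O4.
DoU = (2C + 2 + N − H − X)/2 = (2·14 + 2 + 3 − 18 − 3)/2 = 12/2 = 6.
(Structurally: 1 ring(s) + 5 π bond(s) = 6.)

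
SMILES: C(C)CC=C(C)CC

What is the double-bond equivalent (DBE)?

Molecular formula from the SMILES: C8H16.
DoU = (2C + 2 + N − H − X)/2 = (2·8 + 2 + 0 − 16 − 0)/2 = 2/2 = 1.
(Structurally: 0 ring(s) + 1 π bond(s) = 1.)

1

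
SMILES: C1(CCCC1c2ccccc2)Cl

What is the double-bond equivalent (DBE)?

Molecular formula from the SMILES: C11H13Cl.
DoU = (2C + 2 + N − H − X)/2 = (2·11 + 2 + 0 − 13 − 1)/2 = 10/2 = 5.
(Structurally: 2 ring(s) + 3 π bond(s) = 5.)

5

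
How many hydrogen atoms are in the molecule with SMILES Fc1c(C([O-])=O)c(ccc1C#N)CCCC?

Hydrogens are implicit in SMILES; fill each atom to its normal valence:
  4 × C (aromatic): no H
  3 × C: 2 H each → 6
  2 × C (aromatic): 1 H each → 2
  2 × C: no H
  1 × C: 3 H
  1 × F: no H
  1 × N: no H
  1 × O: no H
  1 × O (charge -1): no H
  Total hydrogens = 11.

11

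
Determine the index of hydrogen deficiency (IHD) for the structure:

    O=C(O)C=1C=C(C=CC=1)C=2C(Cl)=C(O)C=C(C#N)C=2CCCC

Molecular formula from the SMILES: C18H16ClNO3.
DoU = (2C + 2 + N − H − X)/2 = (2·18 + 2 + 1 − 16 − 1)/2 = 22/2 = 11.
(Structurally: 2 ring(s) + 9 π bond(s) = 11.)

11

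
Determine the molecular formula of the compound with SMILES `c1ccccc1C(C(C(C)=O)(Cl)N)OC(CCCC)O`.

Heavy atoms from the SMILES: 15 C, 1 Cl, 1 N, 3 O.
Implicit hydrogens by atom environment:
  5 × C (aromatic): 1 H each → 5
  3 × C: 2 H each → 6
  2 × C: 3 H each → 6
  2 × C: 1 H each → 2
  2 × C: no H
  2 × O: no H
  1 × C (aromatic): no H
  1 × Cl: no H
  1 × N: 2 H
  1 × O: 1 H
  Total hydrogens = 22.
Molecular formula: C15H22ClNO3

C15H22ClNO3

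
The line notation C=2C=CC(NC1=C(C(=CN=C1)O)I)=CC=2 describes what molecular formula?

C11H9IN2O

Heavy atoms from the SMILES: 11 C, 1 I, 2 N, 1 O.
Implicit hydrogens by atom environment:
  7 × C (aromatic): 1 H each → 7
  4 × C (aromatic): no H
  1 × I: no H
  1 × N: 1 H
  1 × N (aromatic): no H
  1 × O: 1 H
  Total hydrogens = 9.
Molecular formula: C11H9IN2O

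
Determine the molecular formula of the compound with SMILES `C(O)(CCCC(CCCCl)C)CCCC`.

Heavy atoms from the SMILES: 13 C, 1 Cl, 1 O.
Implicit hydrogens by atom environment:
  9 × C: 2 H each → 18
  2 × C: 3 H each → 6
  2 × C: 1 H each → 2
  1 × Cl: no H
  1 × O: 1 H
  Total hydrogens = 27.
Molecular formula: C13H27ClO

C13H27ClO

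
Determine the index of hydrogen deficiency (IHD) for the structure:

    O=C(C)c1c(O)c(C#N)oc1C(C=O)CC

Molecular formula from the SMILES: C11H11NO4.
DoU = (2C + 2 + N − H − X)/2 = (2·11 + 2 + 1 − 11 − 0)/2 = 14/2 = 7.
(Structurally: 1 ring(s) + 6 π bond(s) = 7.)

7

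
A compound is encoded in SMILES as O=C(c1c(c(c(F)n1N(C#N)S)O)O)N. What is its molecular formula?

Heavy atoms from the SMILES: 6 C, 1 F, 4 N, 3 O, 1 S.
Implicit hydrogens by atom environment:
  4 × C (aromatic): no H
  2 × C: no H
  2 × N: no H
  2 × O: 1 H each → 2
  1 × F: no H
  1 × N: 2 H
  1 × N (aromatic): no H
  1 × O: no H
  1 × S: 1 H
  Total hydrogens = 5.
Molecular formula: C6H5FN4O3S

C6H5FN4O3S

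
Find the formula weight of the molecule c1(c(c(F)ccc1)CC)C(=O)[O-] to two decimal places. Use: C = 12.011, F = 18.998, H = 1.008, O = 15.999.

167.16

Molecular formula: C9H8FO2-.
M = 9×12.011 + 1×18.998 + 8×1.008 + 2×15.999 = 167.16 g/mol.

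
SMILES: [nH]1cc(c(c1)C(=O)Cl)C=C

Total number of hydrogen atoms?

Hydrogens are implicit in SMILES; fill each atom to its normal valence:
  2 × C (aromatic): 1 H each → 2
  2 × C (aromatic): no H
  1 × C: 2 H
  1 × C: 1 H
  1 × C: no H
  1 × Cl: no H
  1 × N (aromatic): 1 H
  1 × O: no H
  Total hydrogens = 6.

6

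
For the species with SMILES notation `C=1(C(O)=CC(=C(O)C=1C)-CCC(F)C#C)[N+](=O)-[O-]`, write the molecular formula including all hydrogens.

C12H12FNO4

Heavy atoms from the SMILES: 12 C, 1 F, 1 N, 4 O.
Implicit hydrogens by atom environment:
  5 × C (aromatic): no H
  2 × C: 2 H each → 4
  2 × C: 1 H each → 2
  2 × O: 1 H each → 2
  1 × C: 3 H
  1 × C (aromatic): 1 H
  1 × C: no H
  1 × F: no H
  1 × N (charge +1): no H
  1 × O: no H
  1 × O (charge -1): no H
  Total hydrogens = 12.
Molecular formula: C12H12FNO4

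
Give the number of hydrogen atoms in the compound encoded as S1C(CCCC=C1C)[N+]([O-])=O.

11

Hydrogens are implicit in SMILES; fill each atom to its normal valence:
  3 × C: 2 H each → 6
  2 × C: 1 H each → 2
  1 × C: 3 H
  1 × C: no H
  1 × N (charge +1): no H
  1 × O: no H
  1 × O (charge -1): no H
  1 × S: no H
  Total hydrogens = 11.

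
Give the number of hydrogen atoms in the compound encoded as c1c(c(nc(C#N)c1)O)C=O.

4

Hydrogens are implicit in SMILES; fill each atom to its normal valence:
  3 × C (aromatic): no H
  2 × C (aromatic): 1 H each → 2
  1 × C: 1 H
  1 × C: no H
  1 × N (aromatic): no H
  1 × N: no H
  1 × O: 1 H
  1 × O: no H
  Total hydrogens = 4.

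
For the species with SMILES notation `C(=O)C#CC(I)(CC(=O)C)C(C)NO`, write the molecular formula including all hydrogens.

C9H12INO3

Heavy atoms from the SMILES: 9 C, 1 I, 1 N, 3 O.
Implicit hydrogens by atom environment:
  4 × C: no H
  2 × C: 3 H each → 6
  2 × C: 1 H each → 2
  2 × O: no H
  1 × C: 2 H
  1 × I: no H
  1 × N: 1 H
  1 × O: 1 H
  Total hydrogens = 12.
Molecular formula: C9H12INO3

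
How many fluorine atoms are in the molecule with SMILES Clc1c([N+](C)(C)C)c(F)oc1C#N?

1

The symbol for fluorine appears 1 time in the SMILES.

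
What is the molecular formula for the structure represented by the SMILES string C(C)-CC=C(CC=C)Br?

Heavy atoms from the SMILES: 1 Br, 8 C.
Implicit hydrogens by atom environment:
  4 × C: 2 H each → 8
  2 × C: 1 H each → 2
  1 × Br: no H
  1 × C: 3 H
  1 × C: no H
  Total hydrogens = 13.
Molecular formula: C8H13Br

C8H13Br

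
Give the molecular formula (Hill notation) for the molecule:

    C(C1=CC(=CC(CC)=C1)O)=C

Heavy atoms from the SMILES: 10 C, 1 O.
Implicit hydrogens by atom environment:
  3 × C (aromatic): 1 H each → 3
  3 × C (aromatic): no H
  2 × C: 2 H each → 4
  1 × C: 3 H
  1 × C: 1 H
  1 × O: 1 H
  Total hydrogens = 12.
Molecular formula: C10H12O

C10H12O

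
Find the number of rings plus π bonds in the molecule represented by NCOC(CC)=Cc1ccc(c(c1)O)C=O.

Molecular formula from the SMILES: C12H15NO3.
DoU = (2C + 2 + N − H − X)/2 = (2·12 + 2 + 1 − 15 − 0)/2 = 12/2 = 6.
(Structurally: 1 ring(s) + 5 π bond(s) = 6.)

6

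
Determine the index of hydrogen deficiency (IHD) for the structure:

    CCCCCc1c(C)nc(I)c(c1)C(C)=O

5

Molecular formula from the SMILES: C13H18INO.
DoU = (2C + 2 + N − H − X)/2 = (2·13 + 2 + 1 − 18 − 1)/2 = 10/2 = 5.
(Structurally: 1 ring(s) + 4 π bond(s) = 5.)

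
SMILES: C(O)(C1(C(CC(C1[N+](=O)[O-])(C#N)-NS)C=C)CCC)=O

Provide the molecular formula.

Heavy atoms from the SMILES: 12 C, 3 N, 4 O, 1 S.
Implicit hydrogens by atom environment:
  4 × C: 2 H each → 8
  4 × C: no H
  3 × C: 1 H each → 3
  2 × O: no H
  1 × C: 3 H
  1 × N: 1 H
  1 × N: no H
  1 × N (charge +1): no H
  1 × O: 1 H
  1 × O (charge -1): no H
  1 × S: 1 H
  Total hydrogens = 17.
Molecular formula: C12H17N3O4S

C12H17N3O4S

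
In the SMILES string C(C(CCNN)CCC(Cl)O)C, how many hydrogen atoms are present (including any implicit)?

19

Hydrogens are implicit in SMILES; fill each atom to its normal valence:
  5 × C: 2 H each → 10
  2 × C: 1 H each → 2
  1 × C: 3 H
  1 × Cl: no H
  1 × N: 2 H
  1 × N: 1 H
  1 × O: 1 H
  Total hydrogens = 19.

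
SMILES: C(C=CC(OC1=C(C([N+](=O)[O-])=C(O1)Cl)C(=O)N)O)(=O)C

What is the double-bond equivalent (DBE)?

7

Molecular formula from the SMILES: C10H9ClN2O7.
DoU = (2C + 2 + N − H − X)/2 = (2·10 + 2 + 2 − 9 − 1)/2 = 14/2 = 7.
(Structurally: 1 ring(s) + 6 π bond(s) = 7.)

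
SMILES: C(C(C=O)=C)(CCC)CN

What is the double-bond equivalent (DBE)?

Molecular formula from the SMILES: C8H15NO.
DoU = (2C + 2 + N − H − X)/2 = (2·8 + 2 + 1 − 15 − 0)/2 = 4/2 = 2.
(Structurally: 0 ring(s) + 2 π bond(s) = 2.)

2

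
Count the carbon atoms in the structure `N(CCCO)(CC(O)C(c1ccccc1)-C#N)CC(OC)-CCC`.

19

The symbol for carbon appears 19 times in the SMILES. Lowercase c denotes aromatic carbon and counts toward C.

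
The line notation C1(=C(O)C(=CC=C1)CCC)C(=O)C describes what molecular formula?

C11H14O2

Heavy atoms from the SMILES: 11 C, 2 O.
Implicit hydrogens by atom environment:
  3 × C (aromatic): 1 H each → 3
  3 × C (aromatic): no H
  2 × C: 3 H each → 6
  2 × C: 2 H each → 4
  1 × C: no H
  1 × O: 1 H
  1 × O: no H
  Total hydrogens = 14.
Molecular formula: C11H14O2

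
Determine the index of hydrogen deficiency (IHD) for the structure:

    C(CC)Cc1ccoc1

Molecular formula from the SMILES: C8H12O.
DoU = (2C + 2 + N − H − X)/2 = (2·8 + 2 + 0 − 12 − 0)/2 = 6/2 = 3.
(Structurally: 1 ring(s) + 2 π bond(s) = 3.)

3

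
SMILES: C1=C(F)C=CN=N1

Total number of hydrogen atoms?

Hydrogens are implicit in SMILES; fill each atom to its normal valence:
  3 × C (aromatic): 1 H each → 3
  2 × N (aromatic): no H
  1 × C (aromatic): no H
  1 × F: no H
  Total hydrogens = 3.

3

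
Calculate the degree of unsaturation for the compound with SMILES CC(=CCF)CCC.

1

Molecular formula from the SMILES: C7H13F.
DoU = (2C + 2 + N − H − X)/2 = (2·7 + 2 + 0 − 13 − 1)/2 = 2/2 = 1.
(Structurally: 0 ring(s) + 1 π bond(s) = 1.)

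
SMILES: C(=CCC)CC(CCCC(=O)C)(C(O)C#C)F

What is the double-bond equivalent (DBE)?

Molecular formula from the SMILES: C14H21FO2.
DoU = (2C + 2 + N − H − X)/2 = (2·14 + 2 + 0 − 21 − 1)/2 = 8/2 = 4.
(Structurally: 0 ring(s) + 4 π bond(s) = 4.)

4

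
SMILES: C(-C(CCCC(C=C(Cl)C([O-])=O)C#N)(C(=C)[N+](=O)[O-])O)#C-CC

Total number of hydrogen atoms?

16

Hydrogens are implicit in SMILES; fill each atom to its normal valence:
  7 × C: no H
  5 × C: 2 H each → 10
  2 × C: 1 H each → 2
  2 × O: no H
  2 × O (charge -1): no H
  1 × C: 3 H
  1 × Cl: no H
  1 × N (charge +1): no H
  1 × N: no H
  1 × O: 1 H
  Total hydrogens = 16.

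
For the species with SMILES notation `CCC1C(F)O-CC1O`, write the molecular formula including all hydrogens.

Heavy atoms from the SMILES: 6 C, 1 F, 2 O.
Implicit hydrogens by atom environment:
  3 × C: 1 H each → 3
  2 × C: 2 H each → 4
  1 × C: 3 H
  1 × F: no H
  1 × O: 1 H
  1 × O: no H
  Total hydrogens = 11.
Molecular formula: C6H11FO2

C6H11FO2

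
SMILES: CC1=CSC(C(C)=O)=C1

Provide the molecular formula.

C7H8OS

Heavy atoms from the SMILES: 7 C, 1 O, 1 S.
Implicit hydrogens by atom environment:
  2 × C: 3 H each → 6
  2 × C (aromatic): 1 H each → 2
  2 × C (aromatic): no H
  1 × C: no H
  1 × O: no H
  1 × S (aromatic): no H
  Total hydrogens = 8.
Molecular formula: C7H8OS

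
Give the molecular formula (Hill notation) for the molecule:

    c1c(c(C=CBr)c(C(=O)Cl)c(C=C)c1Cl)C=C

C13H9BrCl2O

Heavy atoms from the SMILES: 1 Br, 13 C, 2 Cl, 1 O.
Implicit hydrogens by atom environment:
  5 × C (aromatic): no H
  4 × C: 1 H each → 4
  2 × C: 2 H each → 4
  2 × Cl: no H
  1 × Br: no H
  1 × C (aromatic): 1 H
  1 × C: no H
  1 × O: no H
  Total hydrogens = 9.
Molecular formula: C13H9BrCl2O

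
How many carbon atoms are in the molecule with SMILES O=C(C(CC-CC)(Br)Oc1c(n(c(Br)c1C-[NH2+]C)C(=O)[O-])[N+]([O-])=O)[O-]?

13

The symbol for carbon appears 13 times in the SMILES. Lowercase c denotes aromatic carbon and counts toward C.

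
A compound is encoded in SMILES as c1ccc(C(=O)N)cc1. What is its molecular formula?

C7H7NO

Heavy atoms from the SMILES: 7 C, 1 N, 1 O.
Implicit hydrogens by atom environment:
  5 × C (aromatic): 1 H each → 5
  1 × C (aromatic): no H
  1 × C: no H
  1 × N: 2 H
  1 × O: no H
  Total hydrogens = 7.
Molecular formula: C7H7NO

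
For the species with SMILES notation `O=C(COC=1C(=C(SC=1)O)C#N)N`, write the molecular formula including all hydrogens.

C7H6N2O3S

Heavy atoms from the SMILES: 7 C, 2 N, 3 O, 1 S.
Implicit hydrogens by atom environment:
  3 × C (aromatic): no H
  2 × C: no H
  2 × O: no H
  1 × C: 2 H
  1 × C (aromatic): 1 H
  1 × N: 2 H
  1 × N: no H
  1 × O: 1 H
  1 × S (aromatic): no H
  Total hydrogens = 6.
Molecular formula: C7H6N2O3S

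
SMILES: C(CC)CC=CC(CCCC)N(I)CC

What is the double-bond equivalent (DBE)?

Molecular formula from the SMILES: C13H26IN.
DoU = (2C + 2 + N − H − X)/2 = (2·13 + 2 + 1 − 26 − 1)/2 = 2/2 = 1.
(Structurally: 0 ring(s) + 1 π bond(s) = 1.)

1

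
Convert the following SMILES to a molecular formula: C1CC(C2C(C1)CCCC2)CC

C12H22

Heavy atoms from the SMILES: 12 C.
Implicit hydrogens by atom environment:
  8 × C: 2 H each → 16
  3 × C: 1 H each → 3
  1 × C: 3 H
  Total hydrogens = 22.
Molecular formula: C12H22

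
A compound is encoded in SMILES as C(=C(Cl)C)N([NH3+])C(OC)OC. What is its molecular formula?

Heavy atoms from the SMILES: 6 C, 1 Cl, 2 N, 2 O.
Implicit hydrogens by atom environment:
  3 × C: 3 H each → 9
  2 × C: 1 H each → 2
  2 × O: no H
  1 × C: no H
  1 × Cl: no H
  1 × N (charge +1): 3 H
  1 × N: no H
  Total hydrogens = 14.
Net charge +1.
Molecular formula: C6H14ClN2O2+

C6H14ClN2O2+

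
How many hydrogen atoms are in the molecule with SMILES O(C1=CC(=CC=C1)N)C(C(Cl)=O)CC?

12

Hydrogens are implicit in SMILES; fill each atom to its normal valence:
  4 × C (aromatic): 1 H each → 4
  2 × C (aromatic): no H
  2 × O: no H
  1 × C: 3 H
  1 × C: 2 H
  1 × C: 1 H
  1 × C: no H
  1 × Cl: no H
  1 × N: 2 H
  Total hydrogens = 12.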